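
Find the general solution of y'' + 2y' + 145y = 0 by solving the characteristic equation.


Characteristic equation: r² + 2r + 145 = 0.
Discriminant is negative; roots r = -1 ± 12i (complex conjugate pair).
General solution uses e^(α x)(C₁ cos(β x) + C₂ sin(β x)): y = e^(-x)(C₁cos(12x) + C₂sin(12x)).


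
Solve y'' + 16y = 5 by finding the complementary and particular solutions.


Homogeneous part: r² + 16 = 0 ⇒ r = ±4i, so y_h = C₁cos(4x) + C₂sin(4x).
Try constant y_p = A; plug in: 16A = 5 ⇒ A = 5/16.
General solution: y = C₁cos(4x) + C₂sin(4x) + 5/16.


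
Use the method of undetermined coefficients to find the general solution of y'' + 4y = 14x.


Homogeneous: r² + 4 = 0 ⇒ r = ±2i, y_h = C₁cos(2x) + C₂sin(2x).
Polynomial forcing; try y_p = Ax + B. Then y_p'' + 4 y_p = 4(Ax + B) = 14x, so B = 0 and A = 7/2.
General solution: y = C₁cos(2x) + C₂sin(2x) + (7/2)x.


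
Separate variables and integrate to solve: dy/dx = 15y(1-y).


Separate: dy/[y(1-y)] = 15 dx.
Partial fractions: 1/[y(1-y)] = 1/y + 1/(1-y).
Integrate: ln|y/(1-y)| = 15x + C₀.
Solve for y: y = 1/(1 + Ce^(-15x)).


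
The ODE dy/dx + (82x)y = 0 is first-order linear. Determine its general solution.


P(x) = 82x ⇒ μ = e^(41x²).
Q(x) = 0 so μ y is constant: y = Ce^(-41x²).


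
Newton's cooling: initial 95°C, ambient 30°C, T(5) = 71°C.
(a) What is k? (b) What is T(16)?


Newton's law: T(t) = T_a + (T₀ - T_a)e^(-kt).
(a) Use T(5) = 71: (71 - 30)/(95 - 30) = e^(-k·5), so k = -ln(0.631)/5 ≈ 0.0922.
(b) Apply k to t = 16: T(16) = 30 + (65)e^(-1.475) ≈ 44.9°C.


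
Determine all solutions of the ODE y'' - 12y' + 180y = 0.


Characteristic equation: r² - 12r + 180 = 0.
Discriminant is negative; roots r = 6 ± 12i (complex conjugate pair).
General solution uses e^(α x)(C₁ cos(β x) + C₂ sin(β x)): y = e^(6x)(C₁cos(12x) + C₂sin(12x)).


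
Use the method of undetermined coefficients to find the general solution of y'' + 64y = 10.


Homogeneous part: r² + 64 = 0 ⇒ r = ±8i, so y_h = C₁cos(8x) + C₂sin(8x).
Try constant y_p = A; plug in: 64A = 10 ⇒ A = 5/32.
General solution: y = C₁cos(8x) + C₂sin(8x) + 5/32.


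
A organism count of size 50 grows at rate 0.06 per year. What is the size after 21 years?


The ODE dP/dt = 0.06P has solution P(t) = P(0)e^(0.06t).
Substitute P(0) = 50 and t = 21: P(21) = 50 e^(1.26) ≈ 176.


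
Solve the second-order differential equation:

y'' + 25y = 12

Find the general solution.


Homogeneous part: r² + 25 = 0 ⇒ r = ±5i, so y_h = C₁cos(5x) + C₂sin(5x).
Try constant y_p = A; plug in: 25A = 12 ⇒ A = 12/25.
General solution: y = C₁cos(5x) + C₂sin(5x) + 12/25.


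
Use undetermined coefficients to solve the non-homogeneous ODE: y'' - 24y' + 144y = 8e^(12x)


Characteristic polynomial (r - 12)² = 0; repeated root r = 12.
y_h = (C₁ + C₂x)e^(12x). Forcing matches the repeated root (resonance), so try y_p = Ax² e^(12x).
Substitute and solve for A: 2A = 8, so A = 4.
General solution: y = (C₁ + C₂x + 4x²)e^(12x).


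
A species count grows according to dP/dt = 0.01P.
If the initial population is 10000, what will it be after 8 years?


The ODE dP/dt = 0.01P has solution P(t) = P(0)e^(0.01t).
Substitute P(0) = 10000 and t = 8: P(8) = 10000 e^(0.08) ≈ 10833.


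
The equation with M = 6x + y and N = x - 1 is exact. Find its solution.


Check exactness: ∂M/∂y = 1 and ∂N/∂x = 1; equal, so the equation is exact.
Integrate M with respect to x (treating y as constant): ∫M dx = 3x^2 + xy + h(y).
Differentiate w.r.t. y and set equal to N: the x-dependent terms already match, leaving h'(y) = -1. Integrate: h(y) = -y.
So F(x,y) = 3x^2 + xy - y.
General solution: 3x^2 + xy - y = C.


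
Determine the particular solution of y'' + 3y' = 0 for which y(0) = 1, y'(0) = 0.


Characteristic roots of r² + 3r = 0 are -3, 0.
General solution y = c₁ e^(-3x) + c₂.
Apply y(0) = 1: c₁ + c₂ = 1. Apply y'(0) = 0: -3 c₁ + 0 c₂ = 0.
Solve: c₁ = 0, c₂ = 1.
Particular solution: y = 0e^(-3x) + 1.


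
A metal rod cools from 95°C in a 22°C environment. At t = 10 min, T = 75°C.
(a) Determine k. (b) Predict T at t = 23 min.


Newton's law: T(t) = T_a + (T₀ - T_a)e^(-kt).
(a) Use T(10) = 75: (75 - 22)/(95 - 22) = e^(-k·10), so k = -ln(0.726)/10 ≈ 0.0320.
(b) Apply k to t = 23: T(23) = 22 + (73)e^(-0.736) ≈ 57.0°C.


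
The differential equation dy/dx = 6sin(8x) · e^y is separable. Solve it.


Separate: e^(-y) dy = 6sin(8x) dx.
Integrate: -e^(-y) = -(3/4)cos(8x) + C₀.
Rearrange: e^(-y) = (3/4)cos(8x) + C.


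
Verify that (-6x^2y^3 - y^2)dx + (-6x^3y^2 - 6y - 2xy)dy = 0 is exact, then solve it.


Check exactness: ∂M/∂y = -18x^2y^2 - 2y and ∂N/∂x = -18x^2y^2 - 2y; equal, so the equation is exact.
Integrate M with respect to x (treating y as constant): ∫M dx = -2x^3y^3 - xy^2 + h(y).
Differentiate w.r.t. y and set equal to N: the x-dependent terms already match, leaving h'(y) = -6y. Integrate: h(y) = -3y^2.
So F(x,y) = -2x^3y^3 - 3y^2 - xy^2.
General solution: -2x^3y^3 - 3y^2 - xy^2 = C.


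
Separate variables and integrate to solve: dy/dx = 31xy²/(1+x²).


Separate: dy/y² = 31x/(1+x²) dx.
Integrate LHS: ∫ dy/y² = -1/y.
Integrate RHS via u = 1+x²: (31/2)ln(1+x²) + C.
Result: -1/y = (31/2)ln(1+x²) + C.


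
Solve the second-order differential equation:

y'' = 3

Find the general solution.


Characteristic polynomial (r - 0)² = 0; repeated root r = 0.
y_h = (C₁ + C₂x). Forcing matches the repeated root (resonance), so try y_p = Ax².
Substitute and solve for A: 2A = 3, so A = 3/2.
General solution: y = C₁ + C₂x + (3/2)x².


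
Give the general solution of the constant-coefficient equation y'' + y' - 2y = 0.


Characteristic equation: r² + r - 2 = 0.
Factor: (r + 2)(r - 1) = 0 ⇒ r = -2, 1 (distinct real).
General solution: y = C₁e^(-2x) + C₂e^(x).


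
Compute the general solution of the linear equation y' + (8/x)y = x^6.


P(x) = 8/x ⇒ μ = x^8.
(x^8 y)' = x^8·x^6 = x^14.
Integrate: x^8 y = x^15/(15) + C.
Solve for y: y = (1/15)x^7 + C/x^8.


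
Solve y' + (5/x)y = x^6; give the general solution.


P(x) = 5/x ⇒ μ = x^5.
(x^5 y)' = x^11 ⇒ x^5 y = x^12/(12) + C.
Solve for y: y = (1/12)x^7 + C/x^5.


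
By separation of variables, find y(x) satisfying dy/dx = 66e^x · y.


Separate variables: dy/y = 66e^x dx.
Integrate: ln|y| = 66e^x + C₀.
Exponentiate: y = Ce^(66e^x).


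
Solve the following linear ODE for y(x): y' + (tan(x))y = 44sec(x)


P(x) = tan(x) ⇒ μ = e^(∫tan(x)dx) = sec(x).
(sec(x) y)' = 44sec²(x) ⇒ sec(x) y = 44tan(x) + C.
Multiply by cos(x): y = 44sin(x) + C·cos(x).


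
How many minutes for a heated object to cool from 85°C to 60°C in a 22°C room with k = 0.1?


From T(t) = T_a + (T₀ - T_a)e^(-kt), set T(t) = 60:
(60 - 22) / (85 - 22) = e^(-0.1t), so t = -ln(0.603)/0.1 ≈ 5.1 minutes.


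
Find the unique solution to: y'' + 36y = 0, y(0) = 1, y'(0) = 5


Characteristic roots of r² + 36 = 0 are ±6i, so y = C₁cos(6x) + C₂sin(6x).
Apply y(0) = 1: C₁ = 1. Differentiate and apply y'(0) = 5: 6·C₂ = 5, so C₂ = 5/6.
Particular solution: y = cos(6x) + (5/6)sin(6x).


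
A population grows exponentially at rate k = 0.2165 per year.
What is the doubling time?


Exponential growth: P(t) = P₀ e^(0.2165t). Set P(t)/P₀ = 2: e^(0.2165t) = 2.
Solve: t = ln(2)/0.2165 ≈ 3.20 years.


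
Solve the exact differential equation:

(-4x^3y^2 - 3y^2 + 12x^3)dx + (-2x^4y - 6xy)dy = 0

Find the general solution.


Check exactness: ∂M/∂y = -8x^3y - 6y and ∂N/∂x = -8x^3y - 6y; equal, so the equation is exact.
Integrate M with respect to x (treating y as constant): ∫M dx = -x^4y^2 - 3xy^2 + 3x^4 + h(y).
Differentiate w.r.t. y and set equal to N: all terms match, so h'(y) = 0 and h is a constant absorbed into C.
General solution: -x^4y^2 - 3xy^2 + 3x^4 = C.


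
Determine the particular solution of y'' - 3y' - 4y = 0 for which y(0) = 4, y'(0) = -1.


Characteristic roots of r² - 3r - 4 = 0 are 4, -1.
General solution y = c₁ e^(4x) + c₂ e^(-x).
Apply y(0) = 4: c₁ + c₂ = 4. Apply y'(0) = -1: 4 c₁ - 1 c₂ = -1.
Solve: c₁ = 3/5, c₂ = 17/5.
Particular solution: y = (3/5)e^(4x) + (17/5)e^(-x).


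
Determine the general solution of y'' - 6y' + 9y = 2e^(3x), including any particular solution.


Characteristic polynomial (r - 3)² = 0; repeated root r = 3.
y_h = (C₁ + C₂x)e^(3x). Forcing matches the repeated root (resonance), so try y_p = Ax² e^(3x).
Substitute and solve for A: 2A = 2, so A = 1.
General solution: y = (C₁ + C₂x + x²)e^(3x).


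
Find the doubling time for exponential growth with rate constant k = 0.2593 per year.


Exponential growth: P(t) = P₀ e^(0.2593t). Set P(t)/P₀ = 2: e^(0.2593t) = 2.
Solve: t = ln(2)/0.2593 ≈ 2.67 years.


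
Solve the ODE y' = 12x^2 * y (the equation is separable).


Separate variables: dy/y = 12x^2 dx.
Integrate: ln|y| = 4x^3 + C₀.
Exponentiate: y = Ce^(4x^3).


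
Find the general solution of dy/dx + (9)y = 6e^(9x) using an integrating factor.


P(x) = 9 ⇒ μ = e^(9x).
(μ y)' = 6e^(18x) ⇒ μ y = (6/18)e^(18x) + C.
Divide by μ: y = (1/3)e^(9x) + Ce^(-9x).


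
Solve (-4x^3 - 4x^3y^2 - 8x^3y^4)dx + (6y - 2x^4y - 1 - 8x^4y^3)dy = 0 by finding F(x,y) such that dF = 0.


Check exactness: ∂M/∂y = -8x^3y - 32x^3y^3 and ∂N/∂x = -8x^3y - 32x^3y^3; equal, so the equation is exact.
Integrate M with respect to x (treating y as constant): ∫M dx = -x^4 - x^4y^2 - 2x^4y^4 + h(y).
Differentiate w.r.t. y and set equal to N: the x-dependent terms already match, leaving h'(y) = 6y - 1. Integrate: h(y) = 3y^2 - y.
So F(x,y) = -x^4 + 3y^2 - x^4y^2 - y - 2x^4y^4.
General solution: -x^4 + 3y^2 - x^4y^2 - y - 2x^4y^4 = C.


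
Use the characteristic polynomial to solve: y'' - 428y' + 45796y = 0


Characteristic equation: r² - 428r + 45796 = 0, i.e. (r - 214)² = 0.
Repeated root r = 214; include an x factor for the second linearly independent solution.
General solution: y = (C₁ + C₂x)e^(214x).


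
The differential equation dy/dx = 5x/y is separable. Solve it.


Separate variables: y dy = 5x dx.
Integrate both sides: y²/2 = (5/2)x^2 + C₀.
Multiply by 2: y² = 5x^2 + C.


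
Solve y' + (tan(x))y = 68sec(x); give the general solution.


P(x) = tan(x) ⇒ μ = e^(∫tan(x)dx) = sec(x).
(sec(x) y)' = 68sec²(x) ⇒ sec(x) y = 68tan(x) + C.
Multiply by cos(x): y = 68sin(x) + C·cos(x).


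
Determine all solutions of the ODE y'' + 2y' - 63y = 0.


Characteristic equation: r² + 2r - 63 = 0.
Factor: (r + 9)(r - 7) = 0 ⇒ r = -9, 7 (distinct real).
General solution: y = C₁e^(-9x) + C₂e^(7x).


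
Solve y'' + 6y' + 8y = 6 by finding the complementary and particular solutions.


Characteristic roots of r² + 6r + 8 = 0 are -4, -2.
y_h = C₁e^(-4x) + C₂e^(-2x).
Constant forcing; try y_p = A. Then 8A = 6 ⇒ A = 3/4.
General solution: y = C₁e^(-4x) + C₂e^(-2x) + 3/4.


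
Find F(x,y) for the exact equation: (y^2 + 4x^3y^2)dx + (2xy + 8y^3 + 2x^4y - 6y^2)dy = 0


Check exactness: ∂M/∂y = 2y + 8x^3y and ∂N/∂x = 2y + 8x^3y; equal, so the equation is exact.
Integrate M with respect to x (treating y as constant): ∫M dx = xy^2 + x^4y^2 + h(y).
Differentiate w.r.t. y and set equal to N: the x-dependent terms already match, leaving h'(y) = 8y^3 - 6y^2. Integrate: h(y) = 2y^4 - 2y^3.
So F(x,y) = xy^2 + 2y^4 + x^4y^2 - 2y^3.
General solution: xy^2 + 2y^4 + x^4y^2 - 2y^3 = C.


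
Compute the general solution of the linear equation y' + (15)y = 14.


P(x) = 15, Q(x) = 14; integrating factor μ = e^(15x).
(μ y)' = 14e^(15x) ⇒ μ y = (14/15)e^(15x) + C.
Divide by μ: y = 14/15 + Ce^(-15x).


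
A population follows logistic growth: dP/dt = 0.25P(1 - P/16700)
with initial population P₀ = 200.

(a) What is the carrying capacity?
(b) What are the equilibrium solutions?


Logistic ODE dP/dt = 0.25P(1 - P/16700) has equilibria where dP/dt = 0, i.e. P = 0 or P = 16700.
The coefficient (1 - P/K) = 0 when P = K, identifying K = 16700 as the carrying capacity.
(a) K = 16700; (b) equilibria P = 0 and P = 16700.


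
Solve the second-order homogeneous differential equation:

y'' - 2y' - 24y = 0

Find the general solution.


Characteristic equation: r² - 2r - 24 = 0.
Factor: (r + 4)(r - 6) = 0 ⇒ r = -4, 6 (distinct real).
General solution: y = C₁e^(-4x) + C₂e^(6x).


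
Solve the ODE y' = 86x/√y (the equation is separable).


Separate: √y dy = 86x dx.
Integrate: (2/3)y^(3/2) = 43x² + C.


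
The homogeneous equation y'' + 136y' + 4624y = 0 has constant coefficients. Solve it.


Characteristic equation: r² + 136r + 4624 = 0, i.e. (r + 68)² = 0.
Repeated root r = -68; include an x factor for the second linearly independent solution.
General solution: y = (C₁ + C₂x)e^(-68x).


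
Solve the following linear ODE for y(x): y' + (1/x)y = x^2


P(x) = 1/x ⇒ μ = x^1.
(x^1 y)' = x^1·x^2 = x^3.
Integrate: x^1 y = x^4/(4) + C.
Solve for y: y = (1/4)x^3 + C/x^1.


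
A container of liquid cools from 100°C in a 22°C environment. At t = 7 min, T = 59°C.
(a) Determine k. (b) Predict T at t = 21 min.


Newton's law: T(t) = T_a + (T₀ - T_a)e^(-kt).
(a) Use T(7) = 59: (59 - 22)/(100 - 22) = e^(-k·7), so k = -ln(0.474)/7 ≈ 0.1065.
(b) Apply k to t = 21: T(21) = 22 + (78)e^(-2.237) ≈ 30.3°C.


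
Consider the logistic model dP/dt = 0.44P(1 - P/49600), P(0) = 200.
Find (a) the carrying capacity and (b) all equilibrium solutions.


Logistic ODE dP/dt = 0.44P(1 - P/49600) has equilibria where dP/dt = 0, i.e. P = 0 or P = 49600.
The coefficient (1 - P/K) = 0 when P = K, identifying K = 49600 as the carrying capacity.
(a) K = 49600; (b) equilibria P = 0 and P = 49600.


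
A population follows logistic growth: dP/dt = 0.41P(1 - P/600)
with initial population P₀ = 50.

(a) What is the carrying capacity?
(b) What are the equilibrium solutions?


Logistic ODE dP/dt = 0.41P(1 - P/600) has equilibria where dP/dt = 0, i.e. P = 0 or P = 600.
The coefficient (1 - P/K) = 0 when P = K, identifying K = 600 as the carrying capacity.
(a) K = 600; (b) equilibria P = 0 and P = 600.


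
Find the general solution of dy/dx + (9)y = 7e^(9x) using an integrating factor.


P(x) = 9 ⇒ μ = e^(9x).
(μ y)' = 7e^(18x) ⇒ μ y = (7/18)e^(18x) + C.
Divide by μ: y = (7/18)e^(9x) + Ce^(-9x).


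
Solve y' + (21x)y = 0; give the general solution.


P(x) = 21x ⇒ μ = e^((21/2)x²).
Q(x) = 0 so μ y is constant: y = Ce^(-(21/2)x²).


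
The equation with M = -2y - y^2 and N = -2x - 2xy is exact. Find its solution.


Check exactness: ∂M/∂y = -2 - 2y and ∂N/∂x = -2 - 2y; equal, so the equation is exact.
Integrate M with respect to x (treating y as constant): ∫M dx = -2xy - xy^2 + h(y).
Differentiate w.r.t. y and set equal to N: all terms match, so h'(y) = 0 and h is a constant absorbed into C.
General solution: -2xy - xy^2 = C.


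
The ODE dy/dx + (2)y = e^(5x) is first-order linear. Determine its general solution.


P(x) = 2 ⇒ μ = e^(2x).
(μ y)' = e^(7x) ⇒ μ y = e^(7x)/7 + C.
Divide by μ: y = (1/7)e^(5x) + Ce^(-2x).


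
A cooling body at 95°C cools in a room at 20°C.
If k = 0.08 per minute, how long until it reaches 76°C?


From T(t) = T_a + (T₀ - T_a)e^(-kt), set T(t) = 76:
(76 - 20) / (95 - 20) = e^(-0.08t), so t = -ln(0.747)/0.08 ≈ 3.7 minutes.


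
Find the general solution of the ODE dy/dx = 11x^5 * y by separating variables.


Separate variables: dy/y = 11x^5 dx.
Integrate: ln|y| = (11/6)x^6 + C₀.
Exponentiate: y = Ce^((11/6)x^6).


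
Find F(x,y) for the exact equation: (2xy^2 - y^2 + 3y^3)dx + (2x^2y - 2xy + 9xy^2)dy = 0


Check exactness: ∂M/∂y = 4xy - 2y + 9y^2 and ∂N/∂x = 4xy - 2y + 9y^2; equal, so the equation is exact.
Integrate M with respect to x (treating y as constant): ∫M dx = x^2y^2 - xy^2 + 3xy^3 + h(y).
Differentiate w.r.t. y and set equal to N: all terms match, so h'(y) = 0 and h is a constant absorbed into C.
General solution: x^2y^2 - xy^2 + 3xy^3 = C.


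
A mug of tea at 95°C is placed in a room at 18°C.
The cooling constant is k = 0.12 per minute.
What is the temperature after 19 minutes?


Newton's law: dT/dt = -k(T - T_a) has solution T(t) = T_a + (T₀ - T_a)e^(-kt).
Plug in T_a = 18, T₀ = 95, k = 0.12, t = 19: T(19) = 18 + (77)e^(-2.28) ≈ 25.9°C.


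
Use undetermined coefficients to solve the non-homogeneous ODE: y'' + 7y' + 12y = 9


Characteristic roots of r² + 7r + 12 = 0 are -3, -4.
y_h = C₁e^(-3x) + C₂e^(-4x).
Constant forcing; try y_p = A. Then 12A = 9 ⇒ A = 3/4.
General solution: y = C₁e^(-3x) + C₂e^(-4x) + 3/4.


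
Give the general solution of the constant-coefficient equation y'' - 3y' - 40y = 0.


Characteristic equation: r² - 3r - 40 = 0.
Factor: (r - 8)(r + 5) = 0 ⇒ r = 8, -5 (distinct real).
General solution: y = C₁e^(8x) + C₂e^(-5x).


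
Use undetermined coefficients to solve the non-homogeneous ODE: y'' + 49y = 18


Homogeneous part: r² + 49 = 0 ⇒ r = ±7i, so y_h = C₁cos(7x) + C₂sin(7x).
Try constant y_p = A; plug in: 49A = 18 ⇒ A = 18/49.
General solution: y = C₁cos(7x) + C₂sin(7x) + 18/49.


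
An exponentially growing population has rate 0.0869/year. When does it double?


Exponential growth: P(t) = P₀ e^(0.0869t). Set P(t)/P₀ = 2: e^(0.0869t) = 2.
Solve: t = ln(2)/0.0869 ≈ 7.98 years.


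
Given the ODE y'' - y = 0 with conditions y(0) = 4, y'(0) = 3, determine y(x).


Characteristic roots of r² - 1 = 0 are 1, -1.
General solution y = c₁ e^(x) + c₂ e^(-x).
Apply y(0) = 4: c₁ + c₂ = 4. Apply y'(0) = 3: 1 c₁ - 1 c₂ = 3.
Solve: c₁ = 7/2, c₂ = 1/2.
Particular solution: y = (7/2)e^(x) + (1/2)e^(-x).


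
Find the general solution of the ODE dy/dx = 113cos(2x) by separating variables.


g(y) = 1, so integrate directly: y = ∫ 113cos(2x) dx = (113/2)sin(2x) + C.


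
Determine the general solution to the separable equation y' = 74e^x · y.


Separate variables: dy/y = 74e^x dx.
Integrate: ln|y| = 74e^x + C₀.
Exponentiate: y = Ce^(74e^x).


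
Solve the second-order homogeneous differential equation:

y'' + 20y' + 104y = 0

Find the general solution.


Characteristic equation: r² + 20r + 104 = 0.
Discriminant is negative; roots r = -10 ± 2i (complex conjugate pair).
General solution uses e^(α x)(C₁ cos(β x) + C₂ sin(β x)): y = e^(-10x)(C₁cos(2x) + C₂sin(2x)).


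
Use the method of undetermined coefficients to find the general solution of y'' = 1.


Characteristic polynomial (r - 0)² = 0; repeated root r = 0.
y_h = (C₁ + C₂x). Forcing matches the repeated root (resonance), so try y_p = Ax².
Substitute and solve for A: 2A = 1, so A = 1/2.
General solution: y = C₁ + C₂x + (1/2)x².


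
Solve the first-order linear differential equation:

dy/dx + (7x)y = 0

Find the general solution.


P(x) = 7x ⇒ μ = e^((7/2)x²).
Q(x) = 0 so μ y is constant: y = Ce^(-(7/2)x²).


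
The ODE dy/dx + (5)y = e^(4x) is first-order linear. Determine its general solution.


P(x) = 5 ⇒ μ = e^(5x).
(μ y)' = e^(9x) ⇒ μ y = e^(9x)/9 + C.
Divide by μ: y = (1/9)e^(4x) + Ce^(-5x).


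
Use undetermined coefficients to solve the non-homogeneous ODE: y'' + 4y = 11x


Homogeneous: r² + 4 = 0 ⇒ r = ±2i, y_h = C₁cos(2x) + C₂sin(2x).
Polynomial forcing; try y_p = Ax + B. Then y_p'' + 4 y_p = 4(Ax + B) = 11x, so B = 0 and A = 11/4.
General solution: y = C₁cos(2x) + C₂sin(2x) + (11/4)x.


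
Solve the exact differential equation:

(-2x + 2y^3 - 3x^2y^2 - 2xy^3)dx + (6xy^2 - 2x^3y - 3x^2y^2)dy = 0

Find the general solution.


Check exactness: ∂M/∂y = 6y^2 - 6x^2y - 6xy^2 and ∂N/∂x = 6y^2 - 6x^2y - 6xy^2; equal, so the equation is exact.
Integrate M with respect to x (treating y as constant): ∫M dx = -x^2 + 2xy^3 - x^3y^2 - x^2y^3 + h(y).
Differentiate w.r.t. y and set equal to N: all terms match, so h'(y) = 0 and h is a constant absorbed into C.
General solution: -x^2 + 2xy^3 - x^3y^2 - x^2y^3 = C.


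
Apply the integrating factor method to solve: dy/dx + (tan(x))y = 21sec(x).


P(x) = tan(x) ⇒ μ = e^(∫tan(x)dx) = sec(x).
(sec(x) y)' = 21sec²(x) ⇒ sec(x) y = 21tan(x) + C.
Multiply by cos(x): y = 21sin(x) + C·cos(x).


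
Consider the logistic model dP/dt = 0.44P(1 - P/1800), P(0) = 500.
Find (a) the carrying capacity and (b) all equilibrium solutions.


Logistic ODE dP/dt = 0.44P(1 - P/1800) has equilibria where dP/dt = 0, i.e. P = 0 or P = 1800.
The coefficient (1 - P/K) = 0 when P = K, identifying K = 1800 as the carrying capacity.
(a) K = 1800; (b) equilibria P = 0 and P = 1800.


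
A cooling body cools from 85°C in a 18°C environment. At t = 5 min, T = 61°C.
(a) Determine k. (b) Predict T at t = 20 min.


Newton's law: T(t) = T_a + (T₀ - T_a)e^(-kt).
(a) Use T(5) = 61: (61 - 18)/(85 - 18) = e^(-k·5), so k = -ln(0.642)/5 ≈ 0.0887.
(b) Apply k to t = 20: T(20) = 18 + (67)e^(-1.774) ≈ 29.4°C.


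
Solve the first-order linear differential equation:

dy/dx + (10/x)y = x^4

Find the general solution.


P(x) = 10/x ⇒ μ = x^10.
(x^10 y)' = x^14 ⇒ x^10 y = x^15/(15) + C.
Solve for y: y = (1/15)x^5 + C/x^10.


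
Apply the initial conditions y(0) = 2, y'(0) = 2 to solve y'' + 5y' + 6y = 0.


Characteristic roots of r² + 5r + 6 = 0 are -2, -3.
General solution y = c₁ e^(-2x) + c₂ e^(-3x).
Apply y(0) = 2: c₁ + c₂ = 2. Apply y'(0) = 2: -2 c₁ - 3 c₂ = 2.
Solve: c₁ = 8, c₂ = -6.
Particular solution: y = 8e^(-2x) - 6e^(-3x).


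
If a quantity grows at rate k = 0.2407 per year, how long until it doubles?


Exponential growth: P(t) = P₀ e^(0.2407t). Set P(t)/P₀ = 2: e^(0.2407t) = 2.
Solve: t = ln(2)/0.2407 ≈ 2.88 years.


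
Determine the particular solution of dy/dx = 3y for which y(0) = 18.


General solution of y' = 3y is y = Ce^(3x).
Apply y(0) = 18: C = 18.
Particular solution: y = 18e^(3x).


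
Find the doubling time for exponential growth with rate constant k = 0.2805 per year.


Exponential growth: P(t) = P₀ e^(0.2805t). Set P(t)/P₀ = 2: e^(0.2805t) = 2.
Solve: t = ln(2)/0.2805 ≈ 2.47 years.


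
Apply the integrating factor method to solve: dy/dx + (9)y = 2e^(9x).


P(x) = 9 ⇒ μ = e^(9x).
(μ y)' = 2e^(18x) ⇒ μ y = (2/18)e^(18x) + C.
Divide by μ: y = (1/9)e^(9x) + Ce^(-9x).


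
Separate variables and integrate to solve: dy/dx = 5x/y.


Separate variables: y dy = 5x dx.
Integrate both sides: y²/2 = (5/2)x^2 + C₀.
Multiply by 2: y² = 5x^2 + C.


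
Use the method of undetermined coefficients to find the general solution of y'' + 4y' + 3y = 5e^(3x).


Characteristic roots of r² + 4r + 3 = 0 are -3, -1.
y_h = C₁e^(-3x) + C₂e^(-x).
Forcing exponent 3 is not a characteristic root; try y_p = Ae^(3x).
Substitute: A·(9 + (4)·3 + (3)) = A·24 = 5, so A = 5/24.
General solution: y = C₁e^(-3x) + C₂e^(-x) + (5/24)e^(3x).


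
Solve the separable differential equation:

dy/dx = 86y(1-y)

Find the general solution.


Separate: dy/[y(1-y)] = 86 dx.
Partial fractions: 1/[y(1-y)] = 1/y + 1/(1-y).
Integrate: ln|y/(1-y)| = 86x + C₀.
Solve for y: y = 1/(1 + Ce^(-86x)).


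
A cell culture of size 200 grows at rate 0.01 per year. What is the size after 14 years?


The ODE dP/dt = 0.01P has solution P(t) = P(0)e^(0.01t).
Substitute P(0) = 200 and t = 14: P(14) = 200 e^(0.14) ≈ 230.


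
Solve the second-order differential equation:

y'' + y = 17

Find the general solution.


Homogeneous part: r² + 1 = 0 ⇒ r = ±1i, so y_h = C₁cos(x) + C₂sin(x).
Try constant y_p = A; plug in: 1A = 17 ⇒ A = 17.
General solution: y = C₁cos(x) + C₂sin(x) + 17.


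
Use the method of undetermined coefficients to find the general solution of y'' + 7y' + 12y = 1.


Characteristic roots of r² + 7r + 12 = 0 are -4, -3.
y_h = C₁e^(-4x) + C₂e^(-3x).
Constant forcing; try y_p = A. Then 12A = 1 ⇒ A = 1/12.
General solution: y = C₁e^(-4x) + C₂e^(-3x) + 1/12.


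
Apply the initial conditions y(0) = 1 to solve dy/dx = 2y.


General solution of y' = 2y is y = Ce^(2x).
Apply y(0) = 1: C = 1.
Particular solution: y = e^(2x).


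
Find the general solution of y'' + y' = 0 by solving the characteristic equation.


Characteristic equation: r² + r = 0.
Factor: (r - 0)(r + 1) = 0 ⇒ r = 0, -1 (distinct real).
General solution: y = C₁ + C₂e^(-x).


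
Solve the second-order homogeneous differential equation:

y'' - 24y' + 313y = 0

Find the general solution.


Characteristic equation: r² - 24r + 313 = 0.
Discriminant is negative; roots r = 12 ± 13i (complex conjugate pair).
General solution uses e^(α x)(C₁ cos(β x) + C₂ sin(β x)): y = e^(12x)(C₁cos(13x) + C₂sin(13x)).


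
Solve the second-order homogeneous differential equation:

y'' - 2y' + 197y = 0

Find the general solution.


Characteristic equation: r² - 2r + 197 = 0.
Discriminant is negative; roots r = 1 ± 14i (complex conjugate pair).
General solution uses e^(α x)(C₁ cos(β x) + C₂ sin(β x)): y = e^(x)(C₁cos(14x) + C₂sin(14x)).


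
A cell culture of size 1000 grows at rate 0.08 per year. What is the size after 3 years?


The ODE dP/dt = 0.08P has solution P(t) = P(0)e^(0.08t).
Substitute P(0) = 1000 and t = 3: P(3) = 1000 e^(0.24) ≈ 1271.


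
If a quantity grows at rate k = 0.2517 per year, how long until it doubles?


Exponential growth: P(t) = P₀ e^(0.2517t). Set P(t)/P₀ = 2: e^(0.2517t) = 2.
Solve: t = ln(2)/0.2517 ≈ 2.75 years.


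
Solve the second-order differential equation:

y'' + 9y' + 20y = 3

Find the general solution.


Characteristic roots of r² + 9r + 20 = 0 are -4, -5.
y_h = C₁e^(-4x) + C₂e^(-5x).
Constant forcing; try y_p = A. Then 20A = 3 ⇒ A = 3/20.
General solution: y = C₁e^(-4x) + C₂e^(-5x) + 3/20.


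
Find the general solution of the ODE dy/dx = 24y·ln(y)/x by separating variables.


Separate: dy/[y ln(y)] = 24 dx/x.
Substitute u = ln(y): du/u = 24 dx/x.
Integrate: ln|ln(y)| = 24ln|x| + C₀, hence ln(y) = C·x^24.


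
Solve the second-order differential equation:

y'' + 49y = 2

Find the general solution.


Homogeneous part: r² + 49 = 0 ⇒ r = ±7i, so y_h = C₁cos(7x) + C₂sin(7x).
Try constant y_p = A; plug in: 49A = 2 ⇒ A = 2/49.
General solution: y = C₁cos(7x) + C₂sin(7x) + 2/49.


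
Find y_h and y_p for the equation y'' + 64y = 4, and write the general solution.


Homogeneous part: r² + 64 = 0 ⇒ r = ±8i, so y_h = C₁cos(8x) + C₂sin(8x).
Try constant y_p = A; plug in: 64A = 4 ⇒ A = 1/16.
General solution: y = C₁cos(8x) + C₂sin(8x) + 1/16.


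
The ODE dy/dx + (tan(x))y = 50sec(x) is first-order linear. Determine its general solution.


P(x) = tan(x) ⇒ μ = e^(∫tan(x)dx) = sec(x).
(sec(x) y)' = 50sec²(x) ⇒ sec(x) y = 50tan(x) + C.
Multiply by cos(x): y = 50sin(x) + C·cos(x).


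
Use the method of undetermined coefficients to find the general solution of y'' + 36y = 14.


Homogeneous part: r² + 36 = 0 ⇒ r = ±6i, so y_h = C₁cos(6x) + C₂sin(6x).
Try constant y_p = A; plug in: 36A = 14 ⇒ A = 7/18.
General solution: y = C₁cos(6x) + C₂sin(6x) + 7/18.


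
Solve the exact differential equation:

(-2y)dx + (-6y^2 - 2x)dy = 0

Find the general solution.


Check exactness: ∂M/∂y = -2 and ∂N/∂x = -2; equal, so the equation is exact.
Integrate M with respect to x (treating y as constant): ∫M dx = -2xy + h(y).
Differentiate w.r.t. y and set equal to N: the x-dependent terms already match, leaving h'(y) = -6y^2. Integrate: h(y) = -2y^3.
So F(x,y) = -2y^3 - 2xy.
General solution: -2y^3 - 2xy = C.


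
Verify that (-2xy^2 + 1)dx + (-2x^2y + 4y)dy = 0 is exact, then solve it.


Check exactness: ∂M/∂y = -4xy and ∂N/∂x = -4xy; equal, so the equation is exact.
Integrate M with respect to x (treating y as constant): ∫M dx = -x^2y^2 + x + h(y).
Differentiate w.r.t. y and set equal to N: the x-dependent terms already match, leaving h'(y) = 4y. Integrate: h(y) = 2y^2.
So F(x,y) = -x^2y^2 + x + 2y^2.
General solution: -x^2y^2 + x + 2y^2 = C.


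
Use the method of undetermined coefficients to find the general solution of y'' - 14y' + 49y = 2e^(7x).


Characteristic polynomial (r - 7)² = 0; repeated root r = 7.
y_h = (C₁ + C₂x)e^(7x). Forcing matches the repeated root (resonance), so try y_p = Ax² e^(7x).
Substitute and solve for A: 2A = 2, so A = 1.
General solution: y = (C₁ + C₂x + x²)e^(7x).


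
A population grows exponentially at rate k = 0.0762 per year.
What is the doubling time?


Exponential growth: P(t) = P₀ e^(0.0762t). Set P(t)/P₀ = 2: e^(0.0762t) = 2.
Solve: t = ln(2)/0.0762 ≈ 9.10 years.


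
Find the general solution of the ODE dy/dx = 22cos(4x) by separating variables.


g(y) = 1, so integrate directly: y = ∫ 22cos(4x) dx = (11/2)sin(4x) + C.


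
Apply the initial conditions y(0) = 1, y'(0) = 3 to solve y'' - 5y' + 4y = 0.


Characteristic roots of r² - 5r + 4 = 0 are 4, 1.
General solution y = c₁ e^(4x) + c₂ e^(x).
Apply y(0) = 1: c₁ + c₂ = 1. Apply y'(0) = 3: 4 c₁ + 1 c₂ = 3.
Solve: c₁ = 2/3, c₂ = 1/3.
Particular solution: y = (2/3)e^(4x) + (1/3)e^(x).


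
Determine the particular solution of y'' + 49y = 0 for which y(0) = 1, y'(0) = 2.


Characteristic roots of r² + 49 = 0 are ±7i, so y = C₁cos(7x) + C₂sin(7x).
Apply y(0) = 1: C₁ = 1. Differentiate and apply y'(0) = 2: 7·C₂ = 2, so C₂ = 2/7.
Particular solution: y = cos(7x) + (2/7)sin(7x).


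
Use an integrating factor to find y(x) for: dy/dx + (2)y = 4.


P(x) = 2, Q(x) = 4; integrating factor μ = e^(2x).
(μ y)' = 4e^(2x) ⇒ μ y = 2e^(2x) + C.
Divide by μ: y = 2 + Ce^(-2x).


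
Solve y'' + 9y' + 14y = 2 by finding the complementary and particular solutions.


Characteristic roots of r² + 9r + 14 = 0 are -7, -2.
y_h = C₁e^(-7x) + C₂e^(-2x).
Constant forcing; try y_p = A. Then 14A = 2 ⇒ A = 1/7.
General solution: y = C₁e^(-7x) + C₂e^(-2x) + 1/7.


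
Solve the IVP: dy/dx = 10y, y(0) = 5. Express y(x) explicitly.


General solution of y' = 10y is y = Ce^(10x).
Apply y(0) = 5: C = 5.
Particular solution: y = 5e^(10x).


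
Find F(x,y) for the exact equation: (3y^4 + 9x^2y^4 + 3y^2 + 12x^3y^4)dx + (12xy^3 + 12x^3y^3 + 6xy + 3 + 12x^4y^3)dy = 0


Check exactness: ∂M/∂y = 12y^3 + 36x^2y^3 + 6y + 48x^3y^3 and ∂N/∂x = 12y^3 + 36x^2y^3 + 6y + 48x^3y^3; equal, so the equation is exact.
Integrate M with respect to x (treating y as constant): ∫M dx = 3xy^4 + 3x^3y^4 + 3xy^2 + 3x^4y^4 + h(y).
Differentiate w.r.t. y and set equal to N: the x-dependent terms already match, leaving h'(y) = 3. Integrate: h(y) = 3y.
So F(x,y) = 3xy^4 + 3x^3y^4 + 3xy^2 + 3y + 3x^4y^4.
General solution: 3xy^4 + 3x^3y^4 + 3xy^2 + 3y + 3x^4y^4 = C.


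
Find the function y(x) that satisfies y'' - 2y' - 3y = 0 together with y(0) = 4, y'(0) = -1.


Characteristic roots of r² - 2r - 3 = 0 are 3, -1.
General solution y = c₁ e^(3x) + c₂ e^(-x).
Apply y(0) = 4: c₁ + c₂ = 4. Apply y'(0) = -1: 3 c₁ - 1 c₂ = -1.
Solve: c₁ = 3/4, c₂ = 13/4.
Particular solution: y = (3/4)e^(3x) + (13/4)e^(-x).


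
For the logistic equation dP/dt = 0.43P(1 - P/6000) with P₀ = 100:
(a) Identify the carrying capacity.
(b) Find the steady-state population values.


Logistic ODE dP/dt = 0.43P(1 - P/6000) has equilibria where dP/dt = 0, i.e. P = 0 or P = 6000.
The coefficient (1 - P/K) = 0 when P = K, identifying K = 6000 as the carrying capacity.
(a) K = 6000; (b) equilibria P = 0 and P = 6000.


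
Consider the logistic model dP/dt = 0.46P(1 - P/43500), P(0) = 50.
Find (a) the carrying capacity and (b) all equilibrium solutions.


Logistic ODE dP/dt = 0.46P(1 - P/43500) has equilibria where dP/dt = 0, i.e. P = 0 or P = 43500.
The coefficient (1 - P/K) = 0 when P = K, identifying K = 43500 as the carrying capacity.
(a) K = 43500; (b) equilibria P = 0 and P = 43500.


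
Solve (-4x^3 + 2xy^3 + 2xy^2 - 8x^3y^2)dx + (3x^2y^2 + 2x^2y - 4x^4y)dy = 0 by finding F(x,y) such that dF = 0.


Check exactness: ∂M/∂y = 6xy^2 + 4xy - 16x^3y and ∂N/∂x = 6xy^2 + 4xy - 16x^3y; equal, so the equation is exact.
Integrate M with respect to x (treating y as constant): ∫M dx = -x^4 + x^2y^3 + x^2y^2 - 2x^4y^2 + h(y).
Differentiate w.r.t. y and set equal to N: all terms match, so h'(y) = 0 and h is a constant absorbed into C.
General solution: -x^4 + x^2y^3 + x^2y^2 - 2x^4y^2 = C.


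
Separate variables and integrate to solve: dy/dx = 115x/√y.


Separate: √y dy = 115x dx.
Integrate: (2/3)y^(3/2) = (115/2)x² + C.


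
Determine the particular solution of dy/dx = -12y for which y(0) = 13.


General solution of y' = -12y is y = Ce^(-12x).
Apply y(0) = 13: C = 13.
Particular solution: y = 13e^(-12x).


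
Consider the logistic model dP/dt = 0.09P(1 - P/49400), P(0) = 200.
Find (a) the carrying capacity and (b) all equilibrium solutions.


Logistic ODE dP/dt = 0.09P(1 - P/49400) has equilibria where dP/dt = 0, i.e. P = 0 or P = 49400.
The coefficient (1 - P/K) = 0 when P = K, identifying K = 49400 as the carrying capacity.
(a) K = 49400; (b) equilibria P = 0 and P = 49400.


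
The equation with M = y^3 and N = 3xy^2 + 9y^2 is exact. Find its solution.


Check exactness: ∂M/∂y = 3y^2 and ∂N/∂x = 3y^2; equal, so the equation is exact.
Integrate M with respect to x (treating y as constant): ∫M dx = xy^3 + h(y).
Differentiate w.r.t. y and set equal to N: the x-dependent terms already match, leaving h'(y) = 9y^2. Integrate: h(y) = 3y^3.
So F(x,y) = xy^3 + 3y^3.
General solution: xy^3 + 3y^3 = C.


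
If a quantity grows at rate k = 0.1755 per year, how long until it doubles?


Exponential growth: P(t) = P₀ e^(0.1755t). Set P(t)/P₀ = 2: e^(0.1755t) = 2.
Solve: t = ln(2)/0.1755 ≈ 3.95 years.


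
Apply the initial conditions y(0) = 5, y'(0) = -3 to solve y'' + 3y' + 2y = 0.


Characteristic roots of r² + 3r + 2 = 0 are -2, -1.
General solution y = c₁ e^(-2x) + c₂ e^(-x).
Apply y(0) = 5: c₁ + c₂ = 5. Apply y'(0) = -3: -2 c₁ - 1 c₂ = -3.
Solve: c₁ = -2, c₂ = 7.
Particular solution: y = -2e^(-2x) + 7e^(-x).


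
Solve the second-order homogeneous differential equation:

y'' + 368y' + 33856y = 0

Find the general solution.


Characteristic equation: r² + 368r + 33856 = 0, i.e. (r + 184)² = 0.
Repeated root r = -184; include an x factor for the second linearly independent solution.
General solution: y = (C₁ + C₂x)e^(-184x).


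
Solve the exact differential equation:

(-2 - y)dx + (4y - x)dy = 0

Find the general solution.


Check exactness: ∂M/∂y = -1 and ∂N/∂x = -1; equal, so the equation is exact.
Integrate M with respect to x (treating y as constant): ∫M dx = -2x - xy + h(y).
Differentiate w.r.t. y and set equal to N: the x-dependent terms already match, leaving h'(y) = 4y. Integrate: h(y) = 2y^2.
So F(x,y) = 2y^2 - 2x - xy.
General solution: 2y^2 - 2x - xy = C.


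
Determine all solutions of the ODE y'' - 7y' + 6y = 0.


Characteristic equation: r² - 7r + 6 = 0.
Factor: (r - 1)(r - 6) = 0 ⇒ r = 1, 6 (distinct real).
General solution: y = C₁e^(x) + C₂e^(6x).


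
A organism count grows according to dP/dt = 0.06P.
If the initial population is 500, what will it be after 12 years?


The ODE dP/dt = 0.06P has solution P(t) = P(0)e^(0.06t).
Substitute P(0) = 500 and t = 12: P(12) = 500 e^(0.72) ≈ 1027.


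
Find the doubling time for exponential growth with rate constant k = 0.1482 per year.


Exponential growth: P(t) = P₀ e^(0.1482t). Set P(t)/P₀ = 2: e^(0.1482t) = 2.
Solve: t = ln(2)/0.1482 ≈ 4.68 years.


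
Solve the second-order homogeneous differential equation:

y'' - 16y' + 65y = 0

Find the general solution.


Characteristic equation: r² - 16r + 65 = 0.
Discriminant is negative; roots r = 8 ± 1i (complex conjugate pair).
General solution uses e^(α x)(C₁ cos(β x) + C₂ sin(β x)): y = e^(8x)(C₁cos(x) + C₂sin(x)).


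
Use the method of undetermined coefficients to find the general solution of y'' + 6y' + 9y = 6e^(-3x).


Characteristic polynomial (r + 3)² = 0; repeated root r = -3.
y_h = (C₁ + C₂x)e^(-3x). Forcing matches the repeated root (resonance), so try y_p = Ax² e^(-3x).
Substitute and solve for A: 2A = 6, so A = 3.
General solution: y = (C₁ + C₂x + 3x²)e^(-3x).


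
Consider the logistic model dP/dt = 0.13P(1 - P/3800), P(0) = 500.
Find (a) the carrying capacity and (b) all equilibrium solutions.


Logistic ODE dP/dt = 0.13P(1 - P/3800) has equilibria where dP/dt = 0, i.e. P = 0 or P = 3800.
The coefficient (1 - P/K) = 0 when P = K, identifying K = 3800 as the carrying capacity.
(a) K = 3800; (b) equilibria P = 0 and P = 3800.


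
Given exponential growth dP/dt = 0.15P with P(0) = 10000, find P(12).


The ODE dP/dt = 0.15P has solution P(t) = P(0)e^(0.15t).
Substitute P(0) = 10000 and t = 12: P(12) = 10000 e^(1.80) ≈ 60496.


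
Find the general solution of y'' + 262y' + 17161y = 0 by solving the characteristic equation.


Characteristic equation: r² + 262r + 17161 = 0, i.e. (r + 131)² = 0.
Repeated root r = -131; include an x factor for the second linearly independent solution.
General solution: y = (C₁ + C₂x)e^(-131x).


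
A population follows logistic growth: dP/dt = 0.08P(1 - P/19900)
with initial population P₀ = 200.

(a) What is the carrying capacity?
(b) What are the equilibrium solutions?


Logistic ODE dP/dt = 0.08P(1 - P/19900) has equilibria where dP/dt = 0, i.e. P = 0 or P = 19900.
The coefficient (1 - P/K) = 0 when P = K, identifying K = 19900 as the carrying capacity.
(a) K = 19900; (b) equilibria P = 0 and P = 19900.


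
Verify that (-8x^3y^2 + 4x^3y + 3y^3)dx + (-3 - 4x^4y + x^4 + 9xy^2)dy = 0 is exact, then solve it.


Check exactness: ∂M/∂y = -16x^3y + 4x^3 + 9y^2 and ∂N/∂x = -16x^3y + 4x^3 + 9y^2; equal, so the equation is exact.
Integrate M with respect to x (treating y as constant): ∫M dx = -2x^4y^2 + x^4y + 3xy^3 + h(y).
Differentiate w.r.t. y and set equal to N: the x-dependent terms already match, leaving h'(y) = -3. Integrate: h(y) = -3y.
So F(x,y) = -3y - 2x^4y^2 + x^4y + 3xy^3.
General solution: -3y - 2x^4y^2 + x^4y + 3xy^3 = C.


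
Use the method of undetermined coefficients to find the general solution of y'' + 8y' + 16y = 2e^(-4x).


Characteristic polynomial (r + 4)² = 0; repeated root r = -4.
y_h = (C₁ + C₂x)e^(-4x). Forcing matches the repeated root (resonance), so try y_p = Ax² e^(-4x).
Substitute and solve for A: 2A = 2, so A = 1.
General solution: y = (C₁ + C₂x + x²)e^(-4x).


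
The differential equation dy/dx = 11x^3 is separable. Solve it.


Integrate both sides with respect to x: y = ∫ 11x^3 dx = (11/4)x^4 + C.


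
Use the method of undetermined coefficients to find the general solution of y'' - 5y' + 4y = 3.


Characteristic roots of r² - 5r + 4 = 0 are 4, 1.
y_h = C₁e^(4x) + C₂e^(x).
Forcing exponent 0 is not a characteristic root; try y_p = A.
Substitute: A·(0 + (-5)·0 + (4)) = A·4 = 3, so A = 3/4.
General solution: y = C₁e^(4x) + C₂e^(x) + 3/4.


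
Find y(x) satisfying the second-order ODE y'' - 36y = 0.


Characteristic equation: r² - 36 = 0.
Factor: (r - 6)(r + 6) = 0 ⇒ r = 6, -6 (distinct real).
General solution: y = C₁e^(6x) + C₂e^(-6x).


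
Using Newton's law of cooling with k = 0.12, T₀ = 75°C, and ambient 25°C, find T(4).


Newton's law: dT/dt = -k(T - T_a) has solution T(t) = T_a + (T₀ - T_a)e^(-kt).
Plug in T_a = 25, T₀ = 75, k = 0.12, t = 4: T(4) = 25 + (50)e^(-0.48) ≈ 55.9°C.


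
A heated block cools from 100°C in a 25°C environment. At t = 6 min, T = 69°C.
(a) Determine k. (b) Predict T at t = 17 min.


Newton's law: T(t) = T_a + (T₀ - T_a)e^(-kt).
(a) Use T(6) = 69: (69 - 25)/(100 - 25) = e^(-k·6), so k = -ln(0.587)/6 ≈ 0.0889.
(b) Apply k to t = 17: T(17) = 25 + (75)e^(-1.511) ≈ 41.6°C.
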